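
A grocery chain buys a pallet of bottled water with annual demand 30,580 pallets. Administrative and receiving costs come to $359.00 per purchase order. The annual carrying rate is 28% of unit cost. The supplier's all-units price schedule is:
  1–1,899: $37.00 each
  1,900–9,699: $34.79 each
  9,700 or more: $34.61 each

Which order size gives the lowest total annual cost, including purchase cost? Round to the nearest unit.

Q* ≈ 1,900 pallets

Holding cost per unit per year at price C is H = 0.28·C.
For each price level, check whether its EOQ is feasible; otherwise the best quantity at that price is the breakpoint.
EOQ at $37.00 = 1455.8 (feasible in tier 1): TC = 30,580×$37.00 + (30,580/1455.8)×359 + (1455.8/2)×0.28×$37.00 = $1,146,542.07.
EOQ at $34.79 = 1501.3 < 1900, so use break Q=1900: TC = 30,580×$34.79 + (30,580/1900.0)×359 + (1900.0/2)×0.28×$34.79 = $1,078,910.35.
EOQ at $34.61 = 1505.2 < 9700, so use break Q=9700: TC = 30,580×$34.61 + (30,580/9700.0)×359 + (9700.0/2)×0.28×$34.61 = $1,106,505.96.
Lowest total cost is $1,078,910.35 at Q = 1900.0.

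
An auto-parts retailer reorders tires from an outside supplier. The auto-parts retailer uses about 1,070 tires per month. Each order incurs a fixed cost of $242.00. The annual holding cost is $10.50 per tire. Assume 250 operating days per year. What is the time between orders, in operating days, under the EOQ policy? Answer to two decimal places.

Annual demand D = 1,070 × 12 = 12,840.
EOQ = √(2DS/H) = √(2 × 12,840 × 242 / 10.5) ≈ 769.33.
Cycle time = Q*/D × 250 = 769.33 / 12,840 × 250 ≈ 14.979 days.

T ≈ 14.98 days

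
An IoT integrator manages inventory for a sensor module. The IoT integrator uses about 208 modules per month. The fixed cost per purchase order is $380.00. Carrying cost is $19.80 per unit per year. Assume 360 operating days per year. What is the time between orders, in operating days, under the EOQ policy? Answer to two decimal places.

Annual demand D = 208 × 12 = 2,496.
Q* = √(2DS/H) = √(2 × 2,496 × 380 / 19.8) ≈ 309.53.
Cycle time = Q*/D × 360 = 309.53 / 2,496 × 360 ≈ 44.643 days.

T ≈ 44.64 days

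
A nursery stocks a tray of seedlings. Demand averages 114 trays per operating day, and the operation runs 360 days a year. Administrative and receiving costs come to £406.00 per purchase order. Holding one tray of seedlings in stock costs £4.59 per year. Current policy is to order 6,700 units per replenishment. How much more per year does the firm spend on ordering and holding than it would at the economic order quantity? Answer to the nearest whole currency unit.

Annual demand D = 114 × 360 = 41,040.
EOQ = √(2DS/H) = √(2 × 41,040 × 406 / 4.59) ≈ 2694.48.
Cost at Q* = (D/Q*)S + (Q*/2)H = √(2DSH) ≈ £12,367.67.
Cost at Q = 6,700: (41,040/6,700)×406 + (6,700/2)×4.59 = £2,486.90 + £15,376.50 = £17,863.40.
Excess = £17,863.40 − £12,367.67 = £5,495.73.

Extra cost ≈ £5,496 per year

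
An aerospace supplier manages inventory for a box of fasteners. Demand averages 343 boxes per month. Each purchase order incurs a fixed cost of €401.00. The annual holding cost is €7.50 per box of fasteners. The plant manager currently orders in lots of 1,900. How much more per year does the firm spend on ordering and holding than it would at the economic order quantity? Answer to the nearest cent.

Annual demand D = 343 × 12 = 4,116.
EOQ = √(2DS/H) = √(2 × 4,116 × 401 / 7.5) ≈ 663.43.
Cost at Q* = (D/Q*)S + (Q*/2)H = √(2DSH) ≈ €4,975.72.
Cost at Q = 1,900: (4,116/1,900)×401 + (1,900/2)×7.5 = €868.69 + €7,125.00 = €7,993.69.
Excess = €7,993.69 − €4,975.72 = €3,017.98.

Extra cost ≈ €3,017.98 per year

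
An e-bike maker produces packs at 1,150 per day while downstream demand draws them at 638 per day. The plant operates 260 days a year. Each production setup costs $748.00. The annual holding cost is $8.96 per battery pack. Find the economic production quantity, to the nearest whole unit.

Q* ≈ 7,887 packs

Annual demand D = 638 × 260 = 165,880.
Production build-up factor (1 − d/p) = 1 − 638/1,150 = 0.4452.
Q* = √(2DS / (H(1 − d/p))) = √(2 × 165,880 × 748 / (8.96 × 0.4452)).
= √(248,156,480 / 3.9891) ≈ 7887.198.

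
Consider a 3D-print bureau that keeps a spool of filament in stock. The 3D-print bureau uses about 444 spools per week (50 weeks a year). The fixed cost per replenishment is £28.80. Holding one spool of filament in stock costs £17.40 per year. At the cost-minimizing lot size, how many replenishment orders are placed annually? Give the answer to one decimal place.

N ≈ 81.9 orders per year

Annual demand D = 444 × 50 = 22,200.
EOQ = √(2DS/H) = √(2 × 22,200 × 28.8 / 17.4) ≈ 271.09.
Orders per year = D / Q* = 22,200 / 271.09 ≈ 81.892.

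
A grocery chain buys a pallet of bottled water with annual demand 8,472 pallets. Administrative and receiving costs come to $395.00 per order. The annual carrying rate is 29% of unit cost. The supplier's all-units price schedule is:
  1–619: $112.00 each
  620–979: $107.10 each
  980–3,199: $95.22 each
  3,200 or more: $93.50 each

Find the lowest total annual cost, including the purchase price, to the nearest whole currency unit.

Holding cost per unit per year at price C is H = 0.29·C.
Evaluate total cost at each tier's feasible EOQ or, if the EOQ is below the tier, at the tier's minimum quantity.
EOQ at $112.00 = 453.9 (feasible in tier 1): TC = 8,472×$112.00 + (8,472/453.9)×395 + (453.9/2)×0.29×$112.00 = $963,607.97.
EOQ at $107.10 = 464.2 < 620, so use break Q=620: TC = 8,472×$107.10 + (8,472/620.0)×395 + (620.0/2)×0.29×$107.10 = $922,376.97.
EOQ at $95.22 = 492.3 < 980, so use break Q=980: TC = 8,472×$95.22 + (8,472/980.0)×395 + (980.0/2)×0.29×$95.22 = $823,649.34.
EOQ at $93.50 = 496.8 < 3200, so use break Q=3200: TC = 8,472×$93.50 + (8,472/3200.0)×395 + (3200.0/2)×0.29×$93.50 = $836,561.76.
Lowest total cost among the candidates is at Q = 980.0.

TC* ≈ $823,649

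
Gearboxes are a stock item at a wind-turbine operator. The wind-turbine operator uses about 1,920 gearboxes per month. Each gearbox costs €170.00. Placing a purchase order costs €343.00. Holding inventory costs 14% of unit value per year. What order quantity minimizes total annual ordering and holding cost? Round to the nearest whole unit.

Annual demand D = 1,920 × 12 = 23,040.
Holding cost H = 0.14 × €170.00 = €23.8000 per unit per year.
EOQ = √(2DS / H) = √(2 × 23,040 × 343 / 23.8).
= √(15,805,440 / 23.8) = √664,094.1176 ≈ 814.920.

Q* ≈ 815 gearboxes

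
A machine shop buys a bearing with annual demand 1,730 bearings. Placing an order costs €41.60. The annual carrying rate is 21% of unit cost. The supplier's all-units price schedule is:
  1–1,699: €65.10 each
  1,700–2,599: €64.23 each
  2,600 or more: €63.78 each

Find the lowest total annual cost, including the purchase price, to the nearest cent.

Holding cost per unit per year at price C is H = 0.21·C.
Evaluate total cost at each tier's feasible EOQ or, if the EOQ is below the tier, at the tier's minimum quantity.
EOQ at €65.10 = 102.6 (feasible in tier 1): TC = 1,730×€65.10 + (1,730/102.6)×41.6 + (102.6/2)×0.21×€65.10 = €114,025.76.
EOQ at €64.23 = 103.3 < 1700, so use break Q=1700: TC = 1,730×€64.23 + (1,730/1700.0)×41.6 + (1700.0/2)×0.21×€64.23 = €122,625.29.
EOQ at €63.78 = 103.7 < 2600, so use break Q=2600: TC = 1,730×€63.78 + (1,730/2600.0)×41.6 + (2600.0/2)×0.21×€63.78 = €127,779.02.
Lowest total cost among the candidates is at Q = 102.6.

TC* ≈ €114,025.76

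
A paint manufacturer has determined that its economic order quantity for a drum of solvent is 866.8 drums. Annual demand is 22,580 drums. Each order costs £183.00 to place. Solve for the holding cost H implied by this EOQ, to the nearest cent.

Squaring Q* = √(2DS/H) gives Q*² = 2DS/H.
From Q* = √(2DS/H): H = 2DS / Q*² = 2 × 22,580 × 183 / 866.8² = 10.9994.

H ≈ £11.00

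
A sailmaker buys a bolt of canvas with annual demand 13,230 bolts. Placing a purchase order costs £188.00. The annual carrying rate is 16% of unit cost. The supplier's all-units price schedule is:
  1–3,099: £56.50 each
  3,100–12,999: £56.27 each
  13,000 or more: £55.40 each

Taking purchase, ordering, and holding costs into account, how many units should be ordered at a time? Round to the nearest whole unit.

Holding cost per unit per year at price C is H = 0.16·C.
Candidates are each tier's EOQ (if it falls in that tier) and each price-break quantity.
EOQ at £56.50 = 741.8 (feasible in tier 1): TC = 13,230×£56.50 + (13,230/741.8)×188 + (741.8/2)×0.16×£56.50 = £754,200.92.
EOQ at £56.27 = 743.3 < 3100, so use break Q=3100: TC = 13,230×£56.27 + (13,230/3100.0)×188 + (3100.0/2)×0.16×£56.27 = £759,209.40.
EOQ at £55.40 = 749.1 < 13000, so use break Q=13000: TC = 13,230×£55.40 + (13,230/13000.0)×188 + (13000.0/2)×0.16×£55.40 = £790,749.33.
Lowest total cost is £754,200.92 at Q = 741.8.

Q* ≈ 742 bolts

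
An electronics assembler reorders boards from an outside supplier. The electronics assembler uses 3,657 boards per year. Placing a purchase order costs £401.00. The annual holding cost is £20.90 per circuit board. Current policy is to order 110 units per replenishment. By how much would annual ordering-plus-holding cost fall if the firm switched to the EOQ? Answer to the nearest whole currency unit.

Extra cost ≈ £6,652 per year

EOQ = √(2DS/H) = √(2 × 3,657 × 401 / 20.9) ≈ 374.61.
Cost at Q* = (D/Q*)S + (Q*/2)H = √(2DSH) ≈ £7,829.30.
Cost at Q = 110: (3,657/110)×401 + (110/2)×20.9 = £13,331.43 + £1,149.50 = £14,480.93.
Excess = £14,480.93 − £7,829.30 = £6,651.63.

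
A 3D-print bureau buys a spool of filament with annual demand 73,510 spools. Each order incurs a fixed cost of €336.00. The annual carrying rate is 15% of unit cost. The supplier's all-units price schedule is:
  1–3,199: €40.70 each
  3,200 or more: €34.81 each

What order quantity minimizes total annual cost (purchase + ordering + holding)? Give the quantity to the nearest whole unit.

Q* ≈ 3,200 spools

Holding cost per unit per year at price C is H = 0.15·C.
Evaluate total cost at each tier's feasible EOQ or, if the EOQ is below the tier, at the tier's minimum quantity.
EOQ at €40.70 = 2844.6 (feasible in tier 1): TC = 73,510×€40.70 + (73,510/2844.6)×336 + (2844.6/2)×0.15×€40.70 = €3,009,223.04.
EOQ at €34.81 = 3075.8 < 3200, so use break Q=3200: TC = 73,510×€34.81 + (73,510/3200.0)×336 + (3200.0/2)×0.15×€34.81 = €2,574,956.05.
Lowest total cost is €2,574,956.05 at Q = 3200.0.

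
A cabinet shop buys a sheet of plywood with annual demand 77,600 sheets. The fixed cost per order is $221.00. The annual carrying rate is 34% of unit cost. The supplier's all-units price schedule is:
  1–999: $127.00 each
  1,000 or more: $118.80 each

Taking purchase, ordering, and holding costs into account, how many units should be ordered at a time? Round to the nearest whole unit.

Q* ≈ 1,000 sheets

Holding cost per unit per year at price C is H = 0.34·C.
Evaluate total cost at each tier's feasible EOQ or, if the EOQ is below the tier, at the tier's minimum quantity.
EOQ at $127.00 = 891.3 (feasible in tier 1): TC = 77,600×$127.00 + (77,600/891.3)×221 + (891.3/2)×0.34×$127.00 = $9,893,684.28.
EOQ at $118.80 = 921.5 < 1000, so use break Q=1000: TC = 77,600×$118.80 + (77,600/1000.0)×221 + (1000.0/2)×0.34×$118.80 = $9,256,225.60.
Lowest total cost is $9,256,225.60 at Q = 1000.0.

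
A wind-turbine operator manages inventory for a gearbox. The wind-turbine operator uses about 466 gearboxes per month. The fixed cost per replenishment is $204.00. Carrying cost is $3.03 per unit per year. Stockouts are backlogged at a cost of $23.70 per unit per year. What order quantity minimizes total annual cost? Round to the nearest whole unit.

Annual demand D = 466 × 12 = 5,592.
With planned backorders, Q* = √(2DS/H) · √((H+B)/B).
√(2DS/H) = √(2 × 5,592 × 204 / 3.03) = 867.745.
√((H+B)/B) = √((3.03+23.7)/23.7) = 1.0620.
Q* ≈ 921.547.

Q* ≈ 922 gearboxes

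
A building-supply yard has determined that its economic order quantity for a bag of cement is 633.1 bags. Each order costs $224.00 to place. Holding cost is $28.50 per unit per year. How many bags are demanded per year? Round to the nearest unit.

Squaring Q* = √(2DS/H) gives Q*² = 2DS/H.
From Q* = √(2DS/H): D = Q*²H / (2S) = 633.1² × 28.5 / (2 × 224) = 25498.314.

D ≈ 25,498 bags per year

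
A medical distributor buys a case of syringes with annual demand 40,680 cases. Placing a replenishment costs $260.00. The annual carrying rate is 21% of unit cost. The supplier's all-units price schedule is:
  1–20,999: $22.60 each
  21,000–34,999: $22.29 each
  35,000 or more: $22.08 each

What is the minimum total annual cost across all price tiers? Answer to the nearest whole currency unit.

TC* ≈ $929,388

Holding cost per unit per year at price C is H = 0.21·C.
Evaluate total cost at each tier's feasible EOQ or, if the EOQ is below the tier, at the tier's minimum quantity.
EOQ at $22.60 = 2111.2 (feasible in tier 1): TC = 40,680×$22.60 + (40,680/2111.2)×260 + (2111.2/2)×0.21×$22.60 = $929,387.73.
EOQ at $22.29 = 2125.8 < 21000, so use break Q=21000: TC = 40,680×$22.29 + (40,680/21000.0)×260 + (21000.0/2)×0.21×$22.29 = $956,410.31.
EOQ at $22.08 = 2135.9 < 35000, so use break Q=35000: TC = 40,680×$22.08 + (40,680/35000.0)×260 + (35000.0/2)×0.21×$22.08 = $979,660.59.
Lowest total cost among the candidates is at Q = 2111.2.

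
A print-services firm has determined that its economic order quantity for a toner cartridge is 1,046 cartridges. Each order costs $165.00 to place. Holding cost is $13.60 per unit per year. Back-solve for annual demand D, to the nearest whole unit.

The basic EOQ model gives Q* = √(2DS/H); rearrange for the unknown.
From Q* = √(2DS/H): D = Q*²H / (2S) = 1,046² × 13.6 / (2 × 165) = 45090.841.

D ≈ 45,091 cartridges per year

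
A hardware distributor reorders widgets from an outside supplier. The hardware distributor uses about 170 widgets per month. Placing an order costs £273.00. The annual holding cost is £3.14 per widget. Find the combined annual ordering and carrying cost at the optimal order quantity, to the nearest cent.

TC* ≈ £1,870.15

Annual demand D = 170 × 12 = 2,040.
EOQ = √(2DS/H) = √(2 × 2,040 × 273 / 3.14) ≈ 595.59.
At Q*, ordering cost (D/Q*)S equals holding cost (Q*/2)H, each = √(DSH/2).
Minimum total = √(2DSH) = √(2 × 2,040 × 273 × 3.14) ≈ 1870.149.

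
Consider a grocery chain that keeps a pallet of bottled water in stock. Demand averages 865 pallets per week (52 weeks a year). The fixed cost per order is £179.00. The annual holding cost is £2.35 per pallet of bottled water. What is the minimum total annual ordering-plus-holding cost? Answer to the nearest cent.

TC* ≈ £6,151.56

Annual demand D = 865 × 52 = 44,980.
The optimal lot size = √(2DS/H) = √(2 × 44,980 × 179 / 2.35) ≈ 2617.68.
At Q*, ordering cost (D/Q*)S equals holding cost (Q*/2)H, each = √(DSH/2).
Minimum total = √(2DSH) = √(2 × 44,980 × 179 × 2.35) ≈ 6151.559.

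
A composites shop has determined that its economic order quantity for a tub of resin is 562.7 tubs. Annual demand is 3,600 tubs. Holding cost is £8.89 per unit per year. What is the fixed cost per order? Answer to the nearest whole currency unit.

Invert the EOQ relation Q*² = 2DS/H.
From Q* = √(2DS/H): S = Q*²H / (2D) = 562.7² × 8.89 / (2 × 3,600) = 390.9517.

S ≈ £391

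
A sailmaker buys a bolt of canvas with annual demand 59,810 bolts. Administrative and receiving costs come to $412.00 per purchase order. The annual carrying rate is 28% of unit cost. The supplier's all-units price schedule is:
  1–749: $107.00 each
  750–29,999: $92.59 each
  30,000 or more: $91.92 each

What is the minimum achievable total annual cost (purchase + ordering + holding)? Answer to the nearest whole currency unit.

Holding cost per unit per year at price C is H = 0.28·C.
Evaluate total cost at each tier's feasible EOQ or, if the EOQ is below the tier, at the tier's minimum quantity.
Tier 1 ($107.00): EOQ = 1282.6 exceeds tier's upper bound 749, so this tier is dominated.
EOQ at $92.59 = 1378.8 (feasible in tier 2): TC = 59,810×$92.59 + (59,810/1378.8)×412 + (1378.8/2)×0.28×$92.59 = $5,573,552.59.
EOQ at $91.92 = 1383.8 < 30000, so use break Q=30000: TC = 59,810×$91.92 + (59,810/30000.0)×412 + (30000.0/2)×0.28×$91.92 = $5,884,620.59.
Lowest total cost among the candidates is at Q = 1378.8.

TC* ≈ $5,573,553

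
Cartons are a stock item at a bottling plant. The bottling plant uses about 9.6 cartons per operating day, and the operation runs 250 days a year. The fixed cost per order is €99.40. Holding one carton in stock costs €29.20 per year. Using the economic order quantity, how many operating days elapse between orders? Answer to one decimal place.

T ≈ 13.3 days

Annual demand D = 9.6 × 250 = 2,400.
EOQ = √(2DS/H) = √(2 × 2,400 × 99.4 / 29.2) ≈ 127.83.
Cycle time = Q*/D × 250 = 127.83 / 2,400 × 250 ≈ 13.315 days.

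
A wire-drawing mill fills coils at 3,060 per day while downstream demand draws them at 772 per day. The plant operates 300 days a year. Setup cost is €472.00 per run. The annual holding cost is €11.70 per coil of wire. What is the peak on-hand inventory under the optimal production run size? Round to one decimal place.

Annual demand D = 772 × 300 = 231,600.
Production build-up factor (1 − d/p) = 1 − 772/3,060 = 0.7477.
Q* = √(2DS / (H(1 − d/p))) = √(2 × 231,600 × 472 / (11.7 × 0.7477)).
= √(218,630,400 / 8.7482) ≈ 4999.137.
Maximum inventory = Q*(1 − d/p) = 4999.137 × 0.7477 ≈ 3737.917.

I_max ≈ 3,737.9 coils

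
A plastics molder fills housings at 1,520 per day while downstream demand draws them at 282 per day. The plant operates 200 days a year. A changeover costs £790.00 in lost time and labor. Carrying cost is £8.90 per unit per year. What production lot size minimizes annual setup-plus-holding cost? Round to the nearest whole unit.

Annual demand D = 282 × 200 = 56,400.
Production build-up factor (1 − d/p) = 1 − 282/1,520 = 0.8145.
Q* = √(2DS / (H(1 − d/p))) = √(2 × 56,400 × 790 / (8.9 × 0.8145)).
= √(89,112,000 / 7.2488) ≈ 3506.183.

Q* ≈ 3,506 housings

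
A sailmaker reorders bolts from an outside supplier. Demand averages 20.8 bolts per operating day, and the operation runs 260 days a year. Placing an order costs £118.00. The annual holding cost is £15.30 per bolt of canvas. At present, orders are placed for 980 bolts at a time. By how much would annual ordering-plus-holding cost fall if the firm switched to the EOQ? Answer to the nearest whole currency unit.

Annual demand D = 20.8 × 260 = 5,408.
EOQ = √(2DS/H) = √(2 × 5,408 × 118 / 15.3) ≈ 288.82.
Cost at Q* = (D/Q*)S + (Q*/2)H = √(2DSH) ≈ £4,418.96.
Cost at Q = 980: (5,408/980)×118 + (980/2)×15.3 = £651.17 + £7,497.00 = £8,148.17.
Excess = £8,148.17 − £4,418.96 = £3,729.21.

Extra cost ≈ £3,729 per year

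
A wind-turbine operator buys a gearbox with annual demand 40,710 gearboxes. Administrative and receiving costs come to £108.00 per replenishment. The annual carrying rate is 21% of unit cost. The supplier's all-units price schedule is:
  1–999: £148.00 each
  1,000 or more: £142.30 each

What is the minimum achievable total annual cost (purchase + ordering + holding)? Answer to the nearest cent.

TC* ≈ £5,812,371.18

Holding cost per unit per year at price C is H = 0.21·C.
For each price level, check whether its EOQ is feasible; otherwise the best quantity at that price is the breakpoint.
EOQ at £148.00 = 531.9 (feasible in tier 1): TC = 40,710×£148.00 + (40,710/531.9)×108 + (531.9/2)×0.21×£148.00 = £6,041,611.72.
EOQ at £142.30 = 542.5 < 1000, so use break Q=1000: TC = 40,710×£142.30 + (40,710/1000.0)×108 + (1000.0/2)×0.21×£142.30 = £5,812,371.18.
Lowest total cost among the candidates is at Q = 1000.0.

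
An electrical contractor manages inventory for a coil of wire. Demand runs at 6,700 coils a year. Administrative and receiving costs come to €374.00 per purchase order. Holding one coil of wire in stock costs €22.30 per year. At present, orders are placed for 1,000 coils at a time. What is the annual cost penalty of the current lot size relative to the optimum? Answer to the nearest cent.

Extra cost ≈ €3,084.20 per year

EOQ = √(2DS/H) = √(2 × 6,700 × 374 / 22.3) ≈ 474.06.
Cost at Q* = (D/Q*)S + (Q*/2)H = √(2DSH) ≈ €10,571.60.
Cost at Q = 1,000: (6,700/1,000)×374 + (1,000/2)×22.3 = €2,505.80 + €11,150.00 = €13,655.80.
Excess = €13,655.80 − €10,571.60 = €3,084.20.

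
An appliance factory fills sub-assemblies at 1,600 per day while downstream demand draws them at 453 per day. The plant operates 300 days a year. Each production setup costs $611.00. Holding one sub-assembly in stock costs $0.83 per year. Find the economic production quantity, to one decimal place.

Q* ≈ 16,706.5 sub-assemblies

Annual demand D = 453 × 300 = 135,900.
Production build-up factor (1 − d/p) = 1 − 453/1,600 = 0.7169.
Q* = √(2DS / (H(1 − d/p))) = √(2 × 135,900 × 611 / (0.83 × 0.7169)).
= √(166,069,800 / 0.595) ≈ 16706.465.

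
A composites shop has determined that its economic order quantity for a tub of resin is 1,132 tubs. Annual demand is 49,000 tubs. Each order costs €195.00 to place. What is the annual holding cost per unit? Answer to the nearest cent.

Squaring Q* = √(2DS/H) gives Q*² = 2DS/H.
From Q* = √(2DS/H): H = 2DS / Q*² = 2 × 49,000 × 195 / 1,132² = 14.9131.

H ≈ €14.91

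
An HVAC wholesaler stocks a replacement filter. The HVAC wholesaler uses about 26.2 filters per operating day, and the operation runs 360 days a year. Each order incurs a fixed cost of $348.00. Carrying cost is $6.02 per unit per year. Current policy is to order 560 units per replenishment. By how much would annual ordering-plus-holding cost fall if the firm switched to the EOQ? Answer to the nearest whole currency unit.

Extra cost ≈ $1,260 per year

Annual demand D = 26.2 × 360 = 9,432.
EOQ = √(2DS/H) = √(2 × 9,432 × 348 / 6.02) ≈ 1044.26.
Cost at Q* = (D/Q*)S + (Q*/2)H = √(2DSH) ≈ $6,286.44.
Cost at Q = 560: (9,432/560)×348 + (560/2)×6.02 = $5,861.31 + $1,685.60 = $7,546.91.
Excess = $7,546.91 − $6,286.44 = $1,260.47.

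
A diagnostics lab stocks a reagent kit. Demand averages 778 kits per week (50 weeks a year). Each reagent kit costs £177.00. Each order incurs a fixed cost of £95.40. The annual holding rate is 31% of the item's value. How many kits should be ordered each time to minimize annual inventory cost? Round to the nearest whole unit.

Q* ≈ 368 kits

Annual demand D = 778 × 50 = 38,900.
Holding cost H = 0.31 × £177.00 = £54.8700 per unit per year.
EOQ = √(2DS / H) = √(2 × 38,900 × 95.4 / 54.87).
= √(7,422,120 / 54.87) = √135,267.3592 ≈ 367.787.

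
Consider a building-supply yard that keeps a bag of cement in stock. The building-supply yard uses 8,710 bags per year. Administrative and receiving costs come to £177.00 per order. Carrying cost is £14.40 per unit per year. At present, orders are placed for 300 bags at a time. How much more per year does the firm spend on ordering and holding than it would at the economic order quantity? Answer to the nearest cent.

EOQ = √(2DS/H) = √(2 × 8,710 × 177 / 14.4) ≈ 462.73.
Cost at Q* = (D/Q*)S + (Q*/2)H = √(2DSH) ≈ £6,663.34.
Cost at Q = 300: (8,710/300)×177 + (300/2)×14.4 = £5,138.90 + £2,160.00 = £7,298.90.
Excess = £7,298.90 − £6,663.34 = £635.56.

Extra cost ≈ £635.56 per year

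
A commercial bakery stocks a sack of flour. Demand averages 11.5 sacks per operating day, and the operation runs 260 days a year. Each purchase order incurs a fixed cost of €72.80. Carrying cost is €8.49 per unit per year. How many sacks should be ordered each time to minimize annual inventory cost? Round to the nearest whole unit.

Annual demand D = 11.5 × 260 = 2,990.
EOQ = √(2DS / H) = √(2 × 2,990 × 72.8 / 8.49).
= √(435,344 / 8.49) = √51,277.2674 ≈ 226.445.

Q* ≈ 226 sacks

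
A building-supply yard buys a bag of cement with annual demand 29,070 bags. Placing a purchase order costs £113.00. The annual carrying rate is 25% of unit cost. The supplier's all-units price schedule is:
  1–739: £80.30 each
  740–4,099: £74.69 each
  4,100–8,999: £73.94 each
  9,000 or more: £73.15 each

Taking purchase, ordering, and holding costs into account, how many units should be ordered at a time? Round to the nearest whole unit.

Holding cost per unit per year at price C is H = 0.25·C.
For each price level, check whether its EOQ is feasible; otherwise the best quantity at that price is the breakpoint.
EOQ at £80.30 = 572.1 (feasible in tier 1): TC = 29,070×£80.30 + (29,070/572.1)×113 + (572.1/2)×0.25×£80.30 = £2,345,805.30.
EOQ at £74.69 = 593.2 < 740, so use break Q=740: TC = 29,070×£74.69 + (29,070/740.0)×113 + (740.0/2)×0.25×£74.69 = £2,182,586.19.
EOQ at £73.94 = 596.2 < 4100, so use break Q=4100: TC = 29,070×£73.94 + (29,070/4100.0)×113 + (4100.0/2)×0.25×£73.94 = £2,188,131.25.
EOQ at £73.15 = 599.4 < 9000, so use break Q=9000: TC = 29,070×£73.15 + (29,070/9000.0)×113 + (9000.0/2)×0.25×£73.15 = £2,209,129.24.
Lowest total cost is £2,182,586.19 at Q = 740.0.

Q* ≈ 740 bags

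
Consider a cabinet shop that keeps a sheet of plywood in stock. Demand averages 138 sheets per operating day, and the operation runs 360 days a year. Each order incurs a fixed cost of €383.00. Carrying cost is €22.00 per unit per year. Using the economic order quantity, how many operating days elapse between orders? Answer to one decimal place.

T ≈ 9.5 days

Annual demand D = 138 × 360 = 49,680.
Q* = √(2DS/H) = √(2 × 49,680 × 383 / 22) ≈ 1315.21.
Cycle time = Q*/D × 360 = 1315.21 / 49,680 × 360 ≈ 9.530 days.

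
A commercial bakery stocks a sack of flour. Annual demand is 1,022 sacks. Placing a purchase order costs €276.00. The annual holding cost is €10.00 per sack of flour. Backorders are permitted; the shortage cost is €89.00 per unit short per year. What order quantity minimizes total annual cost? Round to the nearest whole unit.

With planned backorders, Q* = √(2DS/H) · √((H+B)/B).
√(2DS/H) = √(2 × 1,022 × 276 / 10) = 237.517.
√((H+B)/B) = √((10+89)/89) = 1.0547.
Q* ≈ 250.506.

Q* ≈ 251 sacks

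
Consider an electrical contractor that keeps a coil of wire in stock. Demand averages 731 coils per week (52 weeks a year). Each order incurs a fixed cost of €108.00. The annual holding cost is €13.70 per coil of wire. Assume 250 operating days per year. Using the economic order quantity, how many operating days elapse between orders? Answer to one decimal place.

Annual demand D = 731 × 52 = 38,012.
The optimal lot size = √(2DS/H) = √(2 × 38,012 × 108 / 13.7) ≈ 774.15.
Cycle time = Q*/D × 250 = 774.15 / 38,012 × 250 ≈ 5.092 days.

T ≈ 5.1 days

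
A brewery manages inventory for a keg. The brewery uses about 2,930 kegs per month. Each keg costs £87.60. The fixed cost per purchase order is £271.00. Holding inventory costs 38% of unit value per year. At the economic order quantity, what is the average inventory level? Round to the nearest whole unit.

Annual demand D = 2,930 × 12 = 35,160.
Holding cost H = 0.38 × £87.60 = £33.2880 per unit per year.
EOQ = √(2DS/H) = √(2 × 35,160 × 271 / 33.288) ≈ 756.62.
Average inventory = Q*/2 ≈ 756.62 / 2 = 378.312.

Average inventory ≈ 378 kegs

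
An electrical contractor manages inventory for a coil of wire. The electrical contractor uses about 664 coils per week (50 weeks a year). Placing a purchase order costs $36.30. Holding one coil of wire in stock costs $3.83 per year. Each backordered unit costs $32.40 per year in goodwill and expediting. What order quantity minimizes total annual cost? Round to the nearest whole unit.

Annual demand D = 664 × 50 = 33,200.
With planned backorders, Q* = √(2DS/H) · √((H+B)/B).
√(2DS/H) = √(2 × 33,200 × 36.3 / 3.83) = 793.301.
√((H+B)/B) = √((3.83+32.4)/32.4) = 1.0575.
Q* ≈ 838.880.

Q* ≈ 839 coils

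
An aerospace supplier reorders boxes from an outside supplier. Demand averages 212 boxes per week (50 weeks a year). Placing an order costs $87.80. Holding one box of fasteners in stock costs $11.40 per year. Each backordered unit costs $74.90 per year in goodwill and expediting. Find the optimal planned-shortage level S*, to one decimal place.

S* ≈ 57.3 boxes

Annual demand D = 212 × 50 = 10,600.
With planned backorders, Q* = √(2DS/H) · √((H+B)/B).
√(2DS/H) = √(2 × 10,600 × 87.8 / 11.4) = 404.076.
√((H+B)/B) = √((11.4+74.9)/74.9) = 1.0734.
Q* ≈ 433.738.
S* = Q* · H/(H+B) = 433.738 × 11.4/86.3 ≈ 57.296.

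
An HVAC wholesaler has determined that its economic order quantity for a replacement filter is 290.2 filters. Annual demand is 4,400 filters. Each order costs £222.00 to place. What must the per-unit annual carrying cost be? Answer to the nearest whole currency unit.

H ≈ £23

Invert the EOQ relation Q*² = 2DS/H.
From Q* = √(2DS/H): H = 2DS / Q*² = 2 × 4,400 × 222 / 290.2² = 23.1975.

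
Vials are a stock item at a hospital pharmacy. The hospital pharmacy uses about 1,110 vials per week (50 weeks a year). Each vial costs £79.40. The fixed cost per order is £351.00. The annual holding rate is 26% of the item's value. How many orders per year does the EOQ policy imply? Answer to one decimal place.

Annual demand D = 1,110 × 50 = 55,500.
Holding cost H = 0.26 × £79.40 = £20.6440 per unit per year.
EOQ = √(2DS/H) = √(2 × 55,500 × 351 / 20.644) ≈ 1373.78.
Orders per year = D / Q* = 55,500 / 1373.78 ≈ 40.399.

N ≈ 40.4 orders per year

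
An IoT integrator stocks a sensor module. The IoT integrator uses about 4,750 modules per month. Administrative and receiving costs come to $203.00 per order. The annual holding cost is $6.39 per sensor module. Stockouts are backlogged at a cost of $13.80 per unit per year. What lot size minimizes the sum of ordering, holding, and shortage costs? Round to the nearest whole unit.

Q* ≈ 2,302 modules

Annual demand D = 4,750 × 12 = 57,000.
With planned backorders, Q* = √(2DS/H) · √((H+B)/B).
√(2DS/H) = √(2 × 57,000 × 203 / 6.39) = 1903.049.
√((H+B)/B) = √((6.39+13.8)/13.8) = 1.2096.
Q* ≈ 2301.859.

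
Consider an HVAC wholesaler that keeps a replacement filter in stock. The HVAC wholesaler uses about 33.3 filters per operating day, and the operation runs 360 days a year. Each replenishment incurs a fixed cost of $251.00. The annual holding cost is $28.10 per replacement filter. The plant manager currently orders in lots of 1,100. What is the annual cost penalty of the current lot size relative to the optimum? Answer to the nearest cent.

Extra cost ≈ $5,186.40 per year

Annual demand D = 33.3 × 360 = 11,988.
EOQ = √(2DS/H) = √(2 × 11,988 × 251 / 28.1) ≈ 462.78.
Cost at Q* = (D/Q*)S + (Q*/2)H = √(2DSH) ≈ $13,004.04.
Cost at Q = 1,100: (11,988/1,100)×251 + (1,100/2)×28.1 = $2,735.44 + $15,455.00 = $18,190.44.
Excess = $18,190.44 − $13,004.04 = $5,186.40.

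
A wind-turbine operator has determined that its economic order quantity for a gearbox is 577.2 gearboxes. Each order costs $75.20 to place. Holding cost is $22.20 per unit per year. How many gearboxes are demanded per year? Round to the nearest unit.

The basic EOQ model gives Q* = √(2DS/H); rearrange for the unknown.
From Q* = √(2DS/H): D = Q*²H / (2S) = 577.2² × 22.2 / (2 × 75.2) = 49176.519.

D ≈ 49,177 gearboxes per year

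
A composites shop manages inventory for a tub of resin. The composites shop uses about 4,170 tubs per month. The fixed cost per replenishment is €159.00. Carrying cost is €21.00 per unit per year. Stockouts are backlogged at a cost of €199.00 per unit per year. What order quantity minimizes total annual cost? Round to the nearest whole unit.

Q* ≈ 915 tubs

Annual demand D = 4,170 × 12 = 50,040.
With planned backorders, Q* = √(2DS/H) · √((H+B)/B).
√(2DS/H) = √(2 × 50,040 × 159 / 21) = 870.488.
√((H+B)/B) = √((21+199)/199) = 1.0514.
Q* ≈ 915.266.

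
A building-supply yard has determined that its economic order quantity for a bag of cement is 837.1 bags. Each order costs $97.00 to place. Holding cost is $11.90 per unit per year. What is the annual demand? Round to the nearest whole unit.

Invert the EOQ relation Q*² = 2DS/H.
From Q* = √(2DS/H): D = Q*²H / (2S) = 837.1² × 11.9 / (2 × 97) = 42983.316.

D ≈ 42,983 bags per year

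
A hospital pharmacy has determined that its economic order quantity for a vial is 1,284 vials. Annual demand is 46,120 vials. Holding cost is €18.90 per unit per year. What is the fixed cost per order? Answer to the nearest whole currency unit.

The basic EOQ model gives Q* = √(2DS/H); rearrange for the unknown.
From Q* = √(2DS/H): S = Q*²H / (2D) = 1,284² × 18.9 / (2 × 46,120) = 337.8100.

S ≈ €338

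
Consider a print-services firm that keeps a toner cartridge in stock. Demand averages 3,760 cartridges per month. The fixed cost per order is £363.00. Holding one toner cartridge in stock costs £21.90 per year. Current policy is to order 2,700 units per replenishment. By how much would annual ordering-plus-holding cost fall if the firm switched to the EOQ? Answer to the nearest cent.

Extra cost ≈ £8,847.17 per year

Annual demand D = 3,760 × 12 = 45,120.
EOQ = √(2DS/H) = √(2 × 45,120 × 363 / 21.9) ≈ 1223.01.
Cost at Q* = (D/Q*)S + (Q*/2)H = √(2DSH) ≈ £26,783.97.
Cost at Q = 2,700: (45,120/2,700)×363 + (2,700/2)×21.9 = £6,066.13 + £29,565.00 = £35,631.13.
Excess = £35,631.13 − £26,783.97 = £8,847.17.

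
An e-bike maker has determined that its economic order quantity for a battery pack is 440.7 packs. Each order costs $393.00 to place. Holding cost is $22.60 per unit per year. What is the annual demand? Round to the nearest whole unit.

Invert the EOQ relation Q*² = 2DS/H.
From Q* = √(2DS/H): D = Q*²H / (2S) = 440.7² × 22.6 / (2 × 393) = 5584.342.

D ≈ 5,584 packs per year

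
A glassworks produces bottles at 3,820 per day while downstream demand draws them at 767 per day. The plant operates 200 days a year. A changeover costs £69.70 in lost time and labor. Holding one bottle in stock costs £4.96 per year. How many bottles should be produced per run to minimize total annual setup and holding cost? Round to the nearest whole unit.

Annual demand D = 767 × 200 = 153,400.
Production build-up factor (1 − d/p) = 1 − 767/3,820 = 0.7992.
Q* = √(2DS / (H(1 − d/p))) = √(2 × 153,400 × 69.7 / (4.96 × 0.7992)).
= √(21,383,960 / 3.9641) ≈ 2322.584.

Q* ≈ 2,323 bottles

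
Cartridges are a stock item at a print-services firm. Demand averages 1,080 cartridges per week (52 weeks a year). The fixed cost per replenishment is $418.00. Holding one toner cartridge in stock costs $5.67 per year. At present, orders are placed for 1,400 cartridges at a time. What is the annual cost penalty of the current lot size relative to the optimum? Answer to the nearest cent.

Extra cost ≈ $4,420.98 per year

Annual demand D = 1,080 × 52 = 56,160.
EOQ = √(2DS/H) = √(2 × 56,160 × 418 / 5.67) ≈ 2877.57.
Cost at Q* = (D/Q*)S + (Q*/2)H = √(2DSH) ≈ $16,315.79.
Cost at Q = 1,400: (56,160/1,400)×418 + (1,400/2)×5.67 = $16,767.77 + $3,969.00 = $20,736.77.
Excess = $20,736.77 − $16,315.79 = $4,420.98.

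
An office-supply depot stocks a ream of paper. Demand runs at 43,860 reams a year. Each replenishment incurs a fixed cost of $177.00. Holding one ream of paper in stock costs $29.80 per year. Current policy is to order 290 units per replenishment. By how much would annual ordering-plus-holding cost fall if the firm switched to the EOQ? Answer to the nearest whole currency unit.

EOQ = √(2DS/H) = √(2 × 43,860 × 177 / 29.8) ≈ 721.82.
Cost at Q* = (D/Q*)S + (Q*/2)H = √(2DSH) ≈ $21,510.18.
Cost at Q = 290: (43,860/290)×177 + (290/2)×29.8 = $26,769.72 + $4,321.00 = $31,090.72.
Excess = $31,090.72 − $21,510.18 = $9,580.54.

Extra cost ≈ $9,581 per year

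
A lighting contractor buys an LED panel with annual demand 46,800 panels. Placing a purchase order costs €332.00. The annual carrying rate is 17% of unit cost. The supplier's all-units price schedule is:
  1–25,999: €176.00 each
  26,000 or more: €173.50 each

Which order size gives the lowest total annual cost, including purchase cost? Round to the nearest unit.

Holding cost per unit per year at price C is H = 0.17·C.
Candidates are each tier's EOQ (if it falls in that tier) and each price-break quantity.
EOQ at €176.00 = 1019.1 (feasible in tier 1): TC = 46,800×€176.00 + (46,800/1019.1)×332 + (1019.1/2)×0.17×€176.00 = €8,267,292.13.
EOQ at €173.50 = 1026.4 < 26000, so use break Q=26000: TC = 46,800×€173.50 + (46,800/26000.0)×332 + (26000.0/2)×0.17×€173.50 = €8,503,832.60.
Lowest total cost is €8,267,292.13 at Q = 1019.1.

Q* ≈ 1,019 panels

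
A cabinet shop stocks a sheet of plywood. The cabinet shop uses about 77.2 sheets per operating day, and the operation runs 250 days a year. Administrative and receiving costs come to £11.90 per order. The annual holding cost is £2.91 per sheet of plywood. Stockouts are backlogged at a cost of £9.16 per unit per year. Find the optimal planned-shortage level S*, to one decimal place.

Annual demand D = 77.2 × 250 = 19,300.
With planned backorders, Q* = √(2DS/H) · √((H+B)/B).
√(2DS/H) = √(2 × 19,300 × 11.9 / 2.91) = 397.302.
√((H+B)/B) = √((2.91+9.16)/9.16) = 1.1479.
Q* ≈ 456.065.
S* = Q* · H/(H+B) = 456.065 × 2.91/12.07 ≈ 109.954.

S* ≈ 110.0 sheets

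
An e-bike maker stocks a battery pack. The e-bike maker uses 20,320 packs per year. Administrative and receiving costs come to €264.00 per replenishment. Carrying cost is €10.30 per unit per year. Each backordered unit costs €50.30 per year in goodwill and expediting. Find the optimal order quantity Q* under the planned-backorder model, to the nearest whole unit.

Q* ≈ 1,120 packs

With planned backorders, Q* = √(2DS/H) · √((H+B)/B).
√(2DS/H) = √(2 × 20,320 × 264 / 10.3) = 1020.611.
√((H+B)/B) = √((10.3+50.3)/50.3) = 1.0976.
Q* ≈ 1120.244.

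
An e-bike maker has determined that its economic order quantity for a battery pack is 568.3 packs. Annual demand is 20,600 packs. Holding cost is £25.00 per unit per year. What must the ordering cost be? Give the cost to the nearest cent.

S ≈ £195.97

Invert the EOQ relation Q*² = 2DS/H.
From Q* = √(2DS/H): S = Q*²H / (2D) = 568.3² × 25 / (2 × 20,600) = 195.9738.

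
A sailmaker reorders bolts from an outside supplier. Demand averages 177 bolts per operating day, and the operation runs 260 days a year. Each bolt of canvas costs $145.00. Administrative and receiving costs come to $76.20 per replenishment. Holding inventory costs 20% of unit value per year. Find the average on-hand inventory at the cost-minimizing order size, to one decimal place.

Annual demand D = 177 × 260 = 46,020.
Holding cost H = 0.20 × $145.00 = $29.0000 per unit per year.
Q* = √(2DS/H) = √(2 × 46,020 × 76.2 / 29) ≈ 491.78.
Average inventory = Q*/2 ≈ 491.78 / 2 = 245.888.

Average inventory ≈ 245.9 bolts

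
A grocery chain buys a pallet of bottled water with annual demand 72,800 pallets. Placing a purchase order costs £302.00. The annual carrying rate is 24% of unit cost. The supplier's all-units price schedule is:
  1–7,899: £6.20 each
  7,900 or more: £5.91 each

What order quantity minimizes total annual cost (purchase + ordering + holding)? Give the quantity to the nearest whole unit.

Q* ≈ 7,900 pallets

Holding cost per unit per year at price C is H = 0.24·C.
Evaluate total cost at each tier's feasible EOQ or, if the EOQ is below the tier, at the tier's minimum quantity.
EOQ at £6.20 = 5436.0 (feasible in tier 1): TC = 72,800×£6.20 + (72,800/5436.0)×302 + (5436.0/2)×0.24×£6.20 = £459,448.83.
EOQ at £5.91 = 5567.8 < 7900, so use break Q=7900: TC = 72,800×£5.91 + (72,800/7900.0)×302 + (7900.0/2)×0.24×£5.91 = £438,633.67.
Lowest total cost is £438,633.67 at Q = 7900.0.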